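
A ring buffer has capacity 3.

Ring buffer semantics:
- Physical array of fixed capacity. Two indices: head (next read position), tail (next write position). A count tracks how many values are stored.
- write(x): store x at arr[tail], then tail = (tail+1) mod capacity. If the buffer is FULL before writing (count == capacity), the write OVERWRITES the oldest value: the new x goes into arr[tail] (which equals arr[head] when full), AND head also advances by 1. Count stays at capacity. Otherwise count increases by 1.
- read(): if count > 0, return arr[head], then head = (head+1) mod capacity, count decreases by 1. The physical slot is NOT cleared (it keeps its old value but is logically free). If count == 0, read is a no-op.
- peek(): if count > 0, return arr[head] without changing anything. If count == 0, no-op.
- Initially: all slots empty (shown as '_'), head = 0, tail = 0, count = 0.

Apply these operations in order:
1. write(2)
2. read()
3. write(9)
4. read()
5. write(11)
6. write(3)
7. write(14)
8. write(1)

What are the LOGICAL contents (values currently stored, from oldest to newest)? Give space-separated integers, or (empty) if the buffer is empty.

After op 1 (write(2)): arr=[2 _ _] head=0 tail=1 count=1
After op 2 (read()): arr=[2 _ _] head=1 tail=1 count=0
After op 3 (write(9)): arr=[2 9 _] head=1 tail=2 count=1
After op 4 (read()): arr=[2 9 _] head=2 tail=2 count=0
After op 5 (write(11)): arr=[2 9 11] head=2 tail=0 count=1
After op 6 (write(3)): arr=[3 9 11] head=2 tail=1 count=2
After op 7 (write(14)): arr=[3 14 11] head=2 tail=2 count=3
After op 8 (write(1)): arr=[3 14 1] head=0 tail=0 count=3

Answer: 3 14 1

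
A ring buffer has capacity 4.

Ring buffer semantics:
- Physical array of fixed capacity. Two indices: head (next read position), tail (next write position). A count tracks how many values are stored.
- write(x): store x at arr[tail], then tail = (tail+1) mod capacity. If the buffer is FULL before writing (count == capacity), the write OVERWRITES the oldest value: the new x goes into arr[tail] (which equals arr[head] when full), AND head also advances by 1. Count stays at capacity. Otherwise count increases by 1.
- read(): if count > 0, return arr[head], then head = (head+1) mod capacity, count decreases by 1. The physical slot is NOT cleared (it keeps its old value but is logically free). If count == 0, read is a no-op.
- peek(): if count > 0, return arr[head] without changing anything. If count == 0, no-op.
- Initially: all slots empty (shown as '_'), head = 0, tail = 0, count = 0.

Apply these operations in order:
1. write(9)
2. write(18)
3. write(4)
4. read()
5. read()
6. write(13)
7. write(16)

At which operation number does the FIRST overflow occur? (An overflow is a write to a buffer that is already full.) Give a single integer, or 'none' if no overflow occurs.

Answer: none

Derivation:
After op 1 (write(9)): arr=[9 _ _ _] head=0 tail=1 count=1
After op 2 (write(18)): arr=[9 18 _ _] head=0 tail=2 count=2
After op 3 (write(4)): arr=[9 18 4 _] head=0 tail=3 count=3
After op 4 (read()): arr=[9 18 4 _] head=1 tail=3 count=2
After op 5 (read()): arr=[9 18 4 _] head=2 tail=3 count=1
After op 6 (write(13)): arr=[9 18 4 13] head=2 tail=0 count=2
After op 7 (write(16)): arr=[16 18 4 13] head=2 tail=1 count=3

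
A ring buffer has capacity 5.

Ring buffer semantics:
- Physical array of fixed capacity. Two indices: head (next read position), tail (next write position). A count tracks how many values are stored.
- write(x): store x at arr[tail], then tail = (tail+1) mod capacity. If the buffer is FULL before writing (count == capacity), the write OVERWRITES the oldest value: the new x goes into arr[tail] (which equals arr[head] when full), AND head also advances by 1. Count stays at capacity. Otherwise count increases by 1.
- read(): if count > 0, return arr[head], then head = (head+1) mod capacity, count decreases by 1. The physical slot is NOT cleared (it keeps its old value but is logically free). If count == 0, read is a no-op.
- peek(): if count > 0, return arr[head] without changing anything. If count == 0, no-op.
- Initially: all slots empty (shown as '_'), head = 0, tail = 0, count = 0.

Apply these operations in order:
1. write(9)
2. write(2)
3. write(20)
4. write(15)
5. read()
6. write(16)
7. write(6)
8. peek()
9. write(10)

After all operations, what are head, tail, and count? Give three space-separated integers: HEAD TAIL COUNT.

After op 1 (write(9)): arr=[9 _ _ _ _] head=0 tail=1 count=1
After op 2 (write(2)): arr=[9 2 _ _ _] head=0 tail=2 count=2
After op 3 (write(20)): arr=[9 2 20 _ _] head=0 tail=3 count=3
After op 4 (write(15)): arr=[9 2 20 15 _] head=0 tail=4 count=4
After op 5 (read()): arr=[9 2 20 15 _] head=1 tail=4 count=3
After op 6 (write(16)): arr=[9 2 20 15 16] head=1 tail=0 count=4
After op 7 (write(6)): arr=[6 2 20 15 16] head=1 tail=1 count=5
After op 8 (peek()): arr=[6 2 20 15 16] head=1 tail=1 count=5
After op 9 (write(10)): arr=[6 10 20 15 16] head=2 tail=2 count=5

Answer: 2 2 5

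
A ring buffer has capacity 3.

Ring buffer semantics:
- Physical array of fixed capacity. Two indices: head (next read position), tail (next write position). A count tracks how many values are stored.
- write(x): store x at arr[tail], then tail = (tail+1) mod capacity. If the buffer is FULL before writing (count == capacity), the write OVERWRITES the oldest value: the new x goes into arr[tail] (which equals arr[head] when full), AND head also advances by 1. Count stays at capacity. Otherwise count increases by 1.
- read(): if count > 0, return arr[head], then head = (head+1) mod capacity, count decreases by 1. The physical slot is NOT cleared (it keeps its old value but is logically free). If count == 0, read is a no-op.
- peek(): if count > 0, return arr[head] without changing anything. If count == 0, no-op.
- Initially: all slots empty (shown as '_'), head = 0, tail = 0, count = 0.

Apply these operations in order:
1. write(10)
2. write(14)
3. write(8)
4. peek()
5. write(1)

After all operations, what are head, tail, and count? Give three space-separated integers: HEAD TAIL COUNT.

After op 1 (write(10)): arr=[10 _ _] head=0 tail=1 count=1
After op 2 (write(14)): arr=[10 14 _] head=0 tail=2 count=2
After op 3 (write(8)): arr=[10 14 8] head=0 tail=0 count=3
After op 4 (peek()): arr=[10 14 8] head=0 tail=0 count=3
After op 5 (write(1)): arr=[1 14 8] head=1 tail=1 count=3

Answer: 1 1 3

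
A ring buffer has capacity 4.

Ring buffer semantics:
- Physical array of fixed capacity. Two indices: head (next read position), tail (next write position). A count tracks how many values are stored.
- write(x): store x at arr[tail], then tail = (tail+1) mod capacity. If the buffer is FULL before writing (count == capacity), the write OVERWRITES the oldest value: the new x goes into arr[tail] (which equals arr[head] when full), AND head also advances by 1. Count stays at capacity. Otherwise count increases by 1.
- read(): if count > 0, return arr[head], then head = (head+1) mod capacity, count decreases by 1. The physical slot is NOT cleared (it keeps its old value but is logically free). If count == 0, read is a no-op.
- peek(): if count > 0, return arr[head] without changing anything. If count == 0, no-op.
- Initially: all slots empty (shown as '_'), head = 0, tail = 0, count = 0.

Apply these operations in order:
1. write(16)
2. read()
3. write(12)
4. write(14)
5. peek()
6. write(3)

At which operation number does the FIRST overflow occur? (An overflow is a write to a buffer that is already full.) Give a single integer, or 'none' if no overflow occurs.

After op 1 (write(16)): arr=[16 _ _ _] head=0 tail=1 count=1
After op 2 (read()): arr=[16 _ _ _] head=1 tail=1 count=0
After op 3 (write(12)): arr=[16 12 _ _] head=1 tail=2 count=1
After op 4 (write(14)): arr=[16 12 14 _] head=1 tail=3 count=2
After op 5 (peek()): arr=[16 12 14 _] head=1 tail=3 count=2
After op 6 (write(3)): arr=[16 12 14 3] head=1 tail=0 count=3

Answer: none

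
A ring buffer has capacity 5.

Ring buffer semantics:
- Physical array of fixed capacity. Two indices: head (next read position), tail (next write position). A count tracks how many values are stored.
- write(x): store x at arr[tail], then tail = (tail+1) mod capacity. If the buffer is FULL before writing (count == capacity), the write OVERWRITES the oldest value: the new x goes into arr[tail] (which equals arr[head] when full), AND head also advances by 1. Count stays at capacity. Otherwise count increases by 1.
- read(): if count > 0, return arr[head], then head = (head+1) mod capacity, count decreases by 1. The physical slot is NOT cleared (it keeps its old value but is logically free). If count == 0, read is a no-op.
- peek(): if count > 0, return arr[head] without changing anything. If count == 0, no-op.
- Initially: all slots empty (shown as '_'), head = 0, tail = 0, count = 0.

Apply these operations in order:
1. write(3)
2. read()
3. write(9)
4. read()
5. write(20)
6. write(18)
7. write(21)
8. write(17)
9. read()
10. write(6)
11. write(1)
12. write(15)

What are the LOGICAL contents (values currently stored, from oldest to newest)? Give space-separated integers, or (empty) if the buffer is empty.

After op 1 (write(3)): arr=[3 _ _ _ _] head=0 tail=1 count=1
After op 2 (read()): arr=[3 _ _ _ _] head=1 tail=1 count=0
After op 3 (write(9)): arr=[3 9 _ _ _] head=1 tail=2 count=1
After op 4 (read()): arr=[3 9 _ _ _] head=2 tail=2 count=0
After op 5 (write(20)): arr=[3 9 20 _ _] head=2 tail=3 count=1
After op 6 (write(18)): arr=[3 9 20 18 _] head=2 tail=4 count=2
After op 7 (write(21)): arr=[3 9 20 18 21] head=2 tail=0 count=3
After op 8 (write(17)): arr=[17 9 20 18 21] head=2 tail=1 count=4
After op 9 (read()): arr=[17 9 20 18 21] head=3 tail=1 count=3
After op 10 (write(6)): arr=[17 6 20 18 21] head=3 tail=2 count=4
After op 11 (write(1)): arr=[17 6 1 18 21] head=3 tail=3 count=5
After op 12 (write(15)): arr=[17 6 1 15 21] head=4 tail=4 count=5

Answer: 21 17 6 1 15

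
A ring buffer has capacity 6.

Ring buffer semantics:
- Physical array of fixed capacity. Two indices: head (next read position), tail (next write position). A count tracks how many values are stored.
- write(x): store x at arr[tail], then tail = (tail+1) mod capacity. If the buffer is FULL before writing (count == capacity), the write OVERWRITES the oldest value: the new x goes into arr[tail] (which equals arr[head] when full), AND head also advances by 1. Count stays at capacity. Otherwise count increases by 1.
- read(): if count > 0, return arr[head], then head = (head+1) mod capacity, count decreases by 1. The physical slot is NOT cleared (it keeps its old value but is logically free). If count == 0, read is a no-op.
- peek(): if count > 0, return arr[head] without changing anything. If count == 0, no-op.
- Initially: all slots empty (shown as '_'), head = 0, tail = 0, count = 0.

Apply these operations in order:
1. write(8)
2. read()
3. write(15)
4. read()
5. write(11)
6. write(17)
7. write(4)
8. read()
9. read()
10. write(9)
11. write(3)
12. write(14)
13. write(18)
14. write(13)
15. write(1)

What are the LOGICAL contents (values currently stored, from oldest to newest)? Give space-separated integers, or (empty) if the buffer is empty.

After op 1 (write(8)): arr=[8 _ _ _ _ _] head=0 tail=1 count=1
After op 2 (read()): arr=[8 _ _ _ _ _] head=1 tail=1 count=0
After op 3 (write(15)): arr=[8 15 _ _ _ _] head=1 tail=2 count=1
After op 4 (read()): arr=[8 15 _ _ _ _] head=2 tail=2 count=0
After op 5 (write(11)): arr=[8 15 11 _ _ _] head=2 tail=3 count=1
After op 6 (write(17)): arr=[8 15 11 17 _ _] head=2 tail=4 count=2
After op 7 (write(4)): arr=[8 15 11 17 4 _] head=2 tail=5 count=3
After op 8 (read()): arr=[8 15 11 17 4 _] head=3 tail=5 count=2
After op 9 (read()): arr=[8 15 11 17 4 _] head=4 tail=5 count=1
After op 10 (write(9)): arr=[8 15 11 17 4 9] head=4 tail=0 count=2
After op 11 (write(3)): arr=[3 15 11 17 4 9] head=4 tail=1 count=3
After op 12 (write(14)): arr=[3 14 11 17 4 9] head=4 tail=2 count=4
After op 13 (write(18)): arr=[3 14 18 17 4 9] head=4 tail=3 count=5
After op 14 (write(13)): arr=[3 14 18 13 4 9] head=4 tail=4 count=6
After op 15 (write(1)): arr=[3 14 18 13 1 9] head=5 tail=5 count=6

Answer: 9 3 14 18 13 1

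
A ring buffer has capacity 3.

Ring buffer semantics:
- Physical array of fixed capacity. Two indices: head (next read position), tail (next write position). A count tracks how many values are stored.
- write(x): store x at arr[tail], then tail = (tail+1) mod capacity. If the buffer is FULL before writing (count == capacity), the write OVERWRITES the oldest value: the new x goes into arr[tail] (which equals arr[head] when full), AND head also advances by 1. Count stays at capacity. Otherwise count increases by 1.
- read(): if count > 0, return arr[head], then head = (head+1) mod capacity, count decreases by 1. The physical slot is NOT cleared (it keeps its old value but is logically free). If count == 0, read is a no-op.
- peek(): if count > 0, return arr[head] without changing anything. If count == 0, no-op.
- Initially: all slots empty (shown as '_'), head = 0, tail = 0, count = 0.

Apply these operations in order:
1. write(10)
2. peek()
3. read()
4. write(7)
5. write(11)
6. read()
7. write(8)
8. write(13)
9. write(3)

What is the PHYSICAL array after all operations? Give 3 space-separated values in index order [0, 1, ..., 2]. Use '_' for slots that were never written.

Answer: 8 13 3

Derivation:
After op 1 (write(10)): arr=[10 _ _] head=0 tail=1 count=1
After op 2 (peek()): arr=[10 _ _] head=0 tail=1 count=1
After op 3 (read()): arr=[10 _ _] head=1 tail=1 count=0
After op 4 (write(7)): arr=[10 7 _] head=1 tail=2 count=1
After op 5 (write(11)): arr=[10 7 11] head=1 tail=0 count=2
After op 6 (read()): arr=[10 7 11] head=2 tail=0 count=1
After op 7 (write(8)): arr=[8 7 11] head=2 tail=1 count=2
After op 8 (write(13)): arr=[8 13 11] head=2 tail=2 count=3
After op 9 (write(3)): arr=[8 13 3] head=0 tail=0 count=3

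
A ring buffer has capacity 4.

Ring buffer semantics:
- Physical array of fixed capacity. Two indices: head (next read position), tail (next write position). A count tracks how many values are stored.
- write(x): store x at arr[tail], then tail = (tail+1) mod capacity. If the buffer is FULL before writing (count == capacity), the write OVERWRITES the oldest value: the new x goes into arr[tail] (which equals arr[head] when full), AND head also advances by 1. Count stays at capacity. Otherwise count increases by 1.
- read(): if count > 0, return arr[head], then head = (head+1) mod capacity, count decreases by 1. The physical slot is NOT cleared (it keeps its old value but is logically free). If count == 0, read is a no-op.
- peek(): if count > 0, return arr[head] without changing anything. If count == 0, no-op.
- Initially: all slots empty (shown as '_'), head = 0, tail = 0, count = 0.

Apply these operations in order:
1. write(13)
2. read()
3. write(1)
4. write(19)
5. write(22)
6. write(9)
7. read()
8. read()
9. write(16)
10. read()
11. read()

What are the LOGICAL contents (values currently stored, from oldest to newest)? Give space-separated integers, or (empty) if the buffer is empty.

Answer: 16

Derivation:
After op 1 (write(13)): arr=[13 _ _ _] head=0 tail=1 count=1
After op 2 (read()): arr=[13 _ _ _] head=1 tail=1 count=0
After op 3 (write(1)): arr=[13 1 _ _] head=1 tail=2 count=1
After op 4 (write(19)): arr=[13 1 19 _] head=1 tail=3 count=2
After op 5 (write(22)): arr=[13 1 19 22] head=1 tail=0 count=3
After op 6 (write(9)): arr=[9 1 19 22] head=1 tail=1 count=4
After op 7 (read()): arr=[9 1 19 22] head=2 tail=1 count=3
After op 8 (read()): arr=[9 1 19 22] head=3 tail=1 count=2
After op 9 (write(16)): arr=[9 16 19 22] head=3 tail=2 count=3
After op 10 (read()): arr=[9 16 19 22] head=0 tail=2 count=2
After op 11 (read()): arr=[9 16 19 22] head=1 tail=2 count=1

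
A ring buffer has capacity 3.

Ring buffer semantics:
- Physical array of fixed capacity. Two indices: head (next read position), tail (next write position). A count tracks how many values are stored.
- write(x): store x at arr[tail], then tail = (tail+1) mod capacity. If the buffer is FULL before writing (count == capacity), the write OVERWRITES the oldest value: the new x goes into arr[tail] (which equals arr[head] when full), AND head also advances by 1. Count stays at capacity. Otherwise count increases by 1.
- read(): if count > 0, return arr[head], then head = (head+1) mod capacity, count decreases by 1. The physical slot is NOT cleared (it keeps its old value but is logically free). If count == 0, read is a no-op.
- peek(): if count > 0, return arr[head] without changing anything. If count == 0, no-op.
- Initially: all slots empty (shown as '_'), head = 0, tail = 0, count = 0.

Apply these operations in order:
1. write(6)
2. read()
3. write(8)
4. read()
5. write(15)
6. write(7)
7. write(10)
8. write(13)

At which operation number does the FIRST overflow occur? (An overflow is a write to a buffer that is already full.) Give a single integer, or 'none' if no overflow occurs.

Answer: 8

Derivation:
After op 1 (write(6)): arr=[6 _ _] head=0 tail=1 count=1
After op 2 (read()): arr=[6 _ _] head=1 tail=1 count=0
After op 3 (write(8)): arr=[6 8 _] head=1 tail=2 count=1
After op 4 (read()): arr=[6 8 _] head=2 tail=2 count=0
After op 5 (write(15)): arr=[6 8 15] head=2 tail=0 count=1
After op 6 (write(7)): arr=[7 8 15] head=2 tail=1 count=2
After op 7 (write(10)): arr=[7 10 15] head=2 tail=2 count=3
After op 8 (write(13)): arr=[7 10 13] head=0 tail=0 count=3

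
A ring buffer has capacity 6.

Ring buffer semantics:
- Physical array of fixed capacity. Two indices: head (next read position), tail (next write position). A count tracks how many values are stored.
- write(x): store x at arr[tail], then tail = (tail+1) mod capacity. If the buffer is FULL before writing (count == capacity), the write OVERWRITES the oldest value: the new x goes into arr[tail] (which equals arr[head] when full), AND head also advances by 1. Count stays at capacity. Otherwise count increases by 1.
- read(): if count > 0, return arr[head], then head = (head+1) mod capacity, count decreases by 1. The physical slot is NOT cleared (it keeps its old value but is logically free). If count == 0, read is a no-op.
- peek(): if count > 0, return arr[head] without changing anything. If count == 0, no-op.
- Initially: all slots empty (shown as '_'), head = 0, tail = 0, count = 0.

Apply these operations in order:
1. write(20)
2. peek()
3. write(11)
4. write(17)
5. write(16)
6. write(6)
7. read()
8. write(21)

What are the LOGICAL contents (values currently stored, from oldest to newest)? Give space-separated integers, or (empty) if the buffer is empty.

After op 1 (write(20)): arr=[20 _ _ _ _ _] head=0 tail=1 count=1
After op 2 (peek()): arr=[20 _ _ _ _ _] head=0 tail=1 count=1
After op 3 (write(11)): arr=[20 11 _ _ _ _] head=0 tail=2 count=2
After op 4 (write(17)): arr=[20 11 17 _ _ _] head=0 tail=3 count=3
After op 5 (write(16)): arr=[20 11 17 16 _ _] head=0 tail=4 count=4
After op 6 (write(6)): arr=[20 11 17 16 6 _] head=0 tail=5 count=5
After op 7 (read()): arr=[20 11 17 16 6 _] head=1 tail=5 count=4
After op 8 (write(21)): arr=[20 11 17 16 6 21] head=1 tail=0 count=5

Answer: 11 17 16 6 21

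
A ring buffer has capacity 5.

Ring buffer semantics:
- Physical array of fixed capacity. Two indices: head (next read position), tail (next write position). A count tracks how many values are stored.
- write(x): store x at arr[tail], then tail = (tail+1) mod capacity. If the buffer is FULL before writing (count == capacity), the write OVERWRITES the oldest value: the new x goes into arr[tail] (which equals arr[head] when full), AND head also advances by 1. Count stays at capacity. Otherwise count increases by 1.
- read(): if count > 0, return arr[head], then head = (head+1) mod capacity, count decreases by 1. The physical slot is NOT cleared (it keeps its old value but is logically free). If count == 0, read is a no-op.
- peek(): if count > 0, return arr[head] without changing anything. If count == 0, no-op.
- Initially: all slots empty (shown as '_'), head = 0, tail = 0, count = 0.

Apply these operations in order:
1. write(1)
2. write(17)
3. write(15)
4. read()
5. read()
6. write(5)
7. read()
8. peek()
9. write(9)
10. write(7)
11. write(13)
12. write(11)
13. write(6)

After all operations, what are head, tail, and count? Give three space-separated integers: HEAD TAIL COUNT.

After op 1 (write(1)): arr=[1 _ _ _ _] head=0 tail=1 count=1
After op 2 (write(17)): arr=[1 17 _ _ _] head=0 tail=2 count=2
After op 3 (write(15)): arr=[1 17 15 _ _] head=0 tail=3 count=3
After op 4 (read()): arr=[1 17 15 _ _] head=1 tail=3 count=2
After op 5 (read()): arr=[1 17 15 _ _] head=2 tail=3 count=1
After op 6 (write(5)): arr=[1 17 15 5 _] head=2 tail=4 count=2
After op 7 (read()): arr=[1 17 15 5 _] head=3 tail=4 count=1
After op 8 (peek()): arr=[1 17 15 5 _] head=3 tail=4 count=1
After op 9 (write(9)): arr=[1 17 15 5 9] head=3 tail=0 count=2
After op 10 (write(7)): arr=[7 17 15 5 9] head=3 tail=1 count=3
After op 11 (write(13)): arr=[7 13 15 5 9] head=3 tail=2 count=4
After op 12 (write(11)): arr=[7 13 11 5 9] head=3 tail=3 count=5
After op 13 (write(6)): arr=[7 13 11 6 9] head=4 tail=4 count=5

Answer: 4 4 5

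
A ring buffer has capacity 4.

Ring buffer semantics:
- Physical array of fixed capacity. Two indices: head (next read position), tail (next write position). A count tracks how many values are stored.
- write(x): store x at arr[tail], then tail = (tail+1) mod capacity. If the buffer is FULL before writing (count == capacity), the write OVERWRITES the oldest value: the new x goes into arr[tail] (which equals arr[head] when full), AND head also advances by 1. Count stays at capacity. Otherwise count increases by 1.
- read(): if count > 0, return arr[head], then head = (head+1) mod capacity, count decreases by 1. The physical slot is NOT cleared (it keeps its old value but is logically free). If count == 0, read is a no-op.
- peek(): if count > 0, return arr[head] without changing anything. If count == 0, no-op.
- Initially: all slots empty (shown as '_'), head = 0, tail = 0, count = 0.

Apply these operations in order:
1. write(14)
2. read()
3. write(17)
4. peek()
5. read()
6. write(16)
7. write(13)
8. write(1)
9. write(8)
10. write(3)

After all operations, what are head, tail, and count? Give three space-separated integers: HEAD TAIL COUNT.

After op 1 (write(14)): arr=[14 _ _ _] head=0 tail=1 count=1
After op 2 (read()): arr=[14 _ _ _] head=1 tail=1 count=0
After op 3 (write(17)): arr=[14 17 _ _] head=1 tail=2 count=1
After op 4 (peek()): arr=[14 17 _ _] head=1 tail=2 count=1
After op 5 (read()): arr=[14 17 _ _] head=2 tail=2 count=0
After op 6 (write(16)): arr=[14 17 16 _] head=2 tail=3 count=1
After op 7 (write(13)): arr=[14 17 16 13] head=2 tail=0 count=2
After op 8 (write(1)): arr=[1 17 16 13] head=2 tail=1 count=3
After op 9 (write(8)): arr=[1 8 16 13] head=2 tail=2 count=4
After op 10 (write(3)): arr=[1 8 3 13] head=3 tail=3 count=4

Answer: 3 3 4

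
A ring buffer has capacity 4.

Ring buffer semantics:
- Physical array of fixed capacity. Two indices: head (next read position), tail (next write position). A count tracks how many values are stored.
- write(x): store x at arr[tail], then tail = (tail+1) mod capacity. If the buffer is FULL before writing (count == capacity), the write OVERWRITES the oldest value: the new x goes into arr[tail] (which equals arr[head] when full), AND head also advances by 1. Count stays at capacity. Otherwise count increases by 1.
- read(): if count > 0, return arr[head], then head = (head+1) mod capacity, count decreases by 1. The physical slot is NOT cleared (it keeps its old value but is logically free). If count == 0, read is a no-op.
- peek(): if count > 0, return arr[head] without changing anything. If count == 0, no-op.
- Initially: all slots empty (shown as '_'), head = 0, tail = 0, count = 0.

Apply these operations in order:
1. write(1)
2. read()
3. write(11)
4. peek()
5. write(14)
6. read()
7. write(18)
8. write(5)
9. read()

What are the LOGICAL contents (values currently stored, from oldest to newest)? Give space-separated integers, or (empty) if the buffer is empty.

Answer: 18 5

Derivation:
After op 1 (write(1)): arr=[1 _ _ _] head=0 tail=1 count=1
After op 2 (read()): arr=[1 _ _ _] head=1 tail=1 count=0
After op 3 (write(11)): arr=[1 11 _ _] head=1 tail=2 count=1
After op 4 (peek()): arr=[1 11 _ _] head=1 tail=2 count=1
After op 5 (write(14)): arr=[1 11 14 _] head=1 tail=3 count=2
After op 6 (read()): arr=[1 11 14 _] head=2 tail=3 count=1
After op 7 (write(18)): arr=[1 11 14 18] head=2 tail=0 count=2
After op 8 (write(5)): arr=[5 11 14 18] head=2 tail=1 count=3
After op 9 (read()): arr=[5 11 14 18] head=3 tail=1 count=2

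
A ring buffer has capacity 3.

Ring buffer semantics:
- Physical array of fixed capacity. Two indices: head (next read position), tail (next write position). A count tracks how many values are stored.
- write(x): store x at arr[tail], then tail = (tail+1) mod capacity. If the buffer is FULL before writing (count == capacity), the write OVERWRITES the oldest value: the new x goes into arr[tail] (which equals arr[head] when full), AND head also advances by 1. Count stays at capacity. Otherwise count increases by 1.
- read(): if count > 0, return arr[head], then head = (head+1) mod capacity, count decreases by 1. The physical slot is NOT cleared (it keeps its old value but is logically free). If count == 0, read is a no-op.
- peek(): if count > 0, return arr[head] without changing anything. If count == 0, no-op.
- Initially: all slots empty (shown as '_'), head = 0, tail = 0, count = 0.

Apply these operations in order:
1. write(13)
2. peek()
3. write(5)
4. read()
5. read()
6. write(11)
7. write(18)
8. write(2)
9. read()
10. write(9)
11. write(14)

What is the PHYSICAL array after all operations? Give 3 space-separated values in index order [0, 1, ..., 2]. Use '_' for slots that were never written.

After op 1 (write(13)): arr=[13 _ _] head=0 tail=1 count=1
After op 2 (peek()): arr=[13 _ _] head=0 tail=1 count=1
After op 3 (write(5)): arr=[13 5 _] head=0 tail=2 count=2
After op 4 (read()): arr=[13 5 _] head=1 tail=2 count=1
After op 5 (read()): arr=[13 5 _] head=2 tail=2 count=0
After op 6 (write(11)): arr=[13 5 11] head=2 tail=0 count=1
After op 7 (write(18)): arr=[18 5 11] head=2 tail=1 count=2
After op 8 (write(2)): arr=[18 2 11] head=2 tail=2 count=3
After op 9 (read()): arr=[18 2 11] head=0 tail=2 count=2
After op 10 (write(9)): arr=[18 2 9] head=0 tail=0 count=3
After op 11 (write(14)): arr=[14 2 9] head=1 tail=1 count=3

Answer: 14 2 9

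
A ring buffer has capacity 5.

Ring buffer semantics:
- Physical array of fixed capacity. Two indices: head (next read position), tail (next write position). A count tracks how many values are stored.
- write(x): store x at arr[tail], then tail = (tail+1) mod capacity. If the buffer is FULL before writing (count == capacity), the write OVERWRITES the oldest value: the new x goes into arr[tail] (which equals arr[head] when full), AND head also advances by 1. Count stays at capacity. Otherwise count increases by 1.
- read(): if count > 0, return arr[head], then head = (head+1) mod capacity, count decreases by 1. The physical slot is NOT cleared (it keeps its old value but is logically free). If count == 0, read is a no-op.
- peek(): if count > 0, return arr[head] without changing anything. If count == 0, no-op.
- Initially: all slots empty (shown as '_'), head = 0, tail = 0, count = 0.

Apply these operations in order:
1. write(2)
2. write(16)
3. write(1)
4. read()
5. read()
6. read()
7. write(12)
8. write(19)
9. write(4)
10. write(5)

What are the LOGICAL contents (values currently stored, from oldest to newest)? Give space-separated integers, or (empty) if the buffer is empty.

After op 1 (write(2)): arr=[2 _ _ _ _] head=0 tail=1 count=1
After op 2 (write(16)): arr=[2 16 _ _ _] head=0 tail=2 count=2
After op 3 (write(1)): arr=[2 16 1 _ _] head=0 tail=3 count=3
After op 4 (read()): arr=[2 16 1 _ _] head=1 tail=3 count=2
After op 5 (read()): arr=[2 16 1 _ _] head=2 tail=3 count=1
After op 6 (read()): arr=[2 16 1 _ _] head=3 tail=3 count=0
After op 7 (write(12)): arr=[2 16 1 12 _] head=3 tail=4 count=1
After op 8 (write(19)): arr=[2 16 1 12 19] head=3 tail=0 count=2
After op 9 (write(4)): arr=[4 16 1 12 19] head=3 tail=1 count=3
After op 10 (write(5)): arr=[4 5 1 12 19] head=3 tail=2 count=4

Answer: 12 19 4 5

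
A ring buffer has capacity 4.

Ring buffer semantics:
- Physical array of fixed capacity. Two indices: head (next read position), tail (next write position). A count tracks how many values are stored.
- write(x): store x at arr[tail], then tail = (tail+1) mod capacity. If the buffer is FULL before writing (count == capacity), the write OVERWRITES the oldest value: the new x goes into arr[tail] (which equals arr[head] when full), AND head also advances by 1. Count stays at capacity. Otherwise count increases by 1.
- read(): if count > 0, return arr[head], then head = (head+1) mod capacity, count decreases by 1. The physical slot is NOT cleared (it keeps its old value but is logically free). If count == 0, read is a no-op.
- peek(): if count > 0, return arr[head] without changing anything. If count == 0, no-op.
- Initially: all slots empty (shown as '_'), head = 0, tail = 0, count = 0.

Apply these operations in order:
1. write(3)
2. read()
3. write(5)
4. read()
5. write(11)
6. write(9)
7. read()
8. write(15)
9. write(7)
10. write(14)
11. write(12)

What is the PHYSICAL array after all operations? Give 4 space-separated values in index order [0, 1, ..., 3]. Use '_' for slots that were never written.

Answer: 15 7 14 12

Derivation:
After op 1 (write(3)): arr=[3 _ _ _] head=0 tail=1 count=1
After op 2 (read()): arr=[3 _ _ _] head=1 tail=1 count=0
After op 3 (write(5)): arr=[3 5 _ _] head=1 tail=2 count=1
After op 4 (read()): arr=[3 5 _ _] head=2 tail=2 count=0
After op 5 (write(11)): arr=[3 5 11 _] head=2 tail=3 count=1
After op 6 (write(9)): arr=[3 5 11 9] head=2 tail=0 count=2
After op 7 (read()): arr=[3 5 11 9] head=3 tail=0 count=1
After op 8 (write(15)): arr=[15 5 11 9] head=3 tail=1 count=2
After op 9 (write(7)): arr=[15 7 11 9] head=3 tail=2 count=3
After op 10 (write(14)): arr=[15 7 14 9] head=3 tail=3 count=4
After op 11 (write(12)): arr=[15 7 14 12] head=0 tail=0 count=4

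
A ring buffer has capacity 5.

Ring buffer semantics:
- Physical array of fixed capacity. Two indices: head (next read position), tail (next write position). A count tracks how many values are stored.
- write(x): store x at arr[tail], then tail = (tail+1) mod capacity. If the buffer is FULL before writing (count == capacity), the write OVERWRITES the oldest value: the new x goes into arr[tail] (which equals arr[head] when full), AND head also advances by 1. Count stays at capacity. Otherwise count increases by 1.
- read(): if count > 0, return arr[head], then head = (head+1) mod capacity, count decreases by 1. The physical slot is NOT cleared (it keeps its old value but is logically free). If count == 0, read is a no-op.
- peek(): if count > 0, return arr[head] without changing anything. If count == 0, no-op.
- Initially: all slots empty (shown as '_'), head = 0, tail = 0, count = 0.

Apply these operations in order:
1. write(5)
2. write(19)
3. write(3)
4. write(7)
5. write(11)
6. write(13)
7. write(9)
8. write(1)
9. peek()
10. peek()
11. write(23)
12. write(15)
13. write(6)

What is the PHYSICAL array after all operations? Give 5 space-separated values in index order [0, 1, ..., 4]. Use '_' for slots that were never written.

Answer: 6 9 1 23 15

Derivation:
After op 1 (write(5)): arr=[5 _ _ _ _] head=0 tail=1 count=1
After op 2 (write(19)): arr=[5 19 _ _ _] head=0 tail=2 count=2
After op 3 (write(3)): arr=[5 19 3 _ _] head=0 tail=3 count=3
After op 4 (write(7)): arr=[5 19 3 7 _] head=0 tail=4 count=4
After op 5 (write(11)): arr=[5 19 3 7 11] head=0 tail=0 count=5
After op 6 (write(13)): arr=[13 19 3 7 11] head=1 tail=1 count=5
After op 7 (write(9)): arr=[13 9 3 7 11] head=2 tail=2 count=5
After op 8 (write(1)): arr=[13 9 1 7 11] head=3 tail=3 count=5
After op 9 (peek()): arr=[13 9 1 7 11] head=3 tail=3 count=5
After op 10 (peek()): arr=[13 9 1 7 11] head=3 tail=3 count=5
After op 11 (write(23)): arr=[13 9 1 23 11] head=4 tail=4 count=5
After op 12 (write(15)): arr=[13 9 1 23 15] head=0 tail=0 count=5
After op 13 (write(6)): arr=[6 9 1 23 15] head=1 tail=1 count=5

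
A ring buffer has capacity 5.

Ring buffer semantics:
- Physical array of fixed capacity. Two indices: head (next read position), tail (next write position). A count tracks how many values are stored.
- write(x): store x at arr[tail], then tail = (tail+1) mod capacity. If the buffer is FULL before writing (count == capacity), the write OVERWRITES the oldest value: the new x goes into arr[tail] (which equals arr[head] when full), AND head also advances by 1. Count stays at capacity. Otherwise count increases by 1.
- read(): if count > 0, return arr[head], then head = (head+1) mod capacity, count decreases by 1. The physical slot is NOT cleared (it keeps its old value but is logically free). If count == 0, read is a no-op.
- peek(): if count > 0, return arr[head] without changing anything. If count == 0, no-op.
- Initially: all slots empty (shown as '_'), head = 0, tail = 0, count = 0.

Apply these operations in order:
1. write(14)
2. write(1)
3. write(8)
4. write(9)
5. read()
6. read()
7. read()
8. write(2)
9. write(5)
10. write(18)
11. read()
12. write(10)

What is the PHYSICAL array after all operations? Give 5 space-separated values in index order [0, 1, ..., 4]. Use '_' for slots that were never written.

After op 1 (write(14)): arr=[14 _ _ _ _] head=0 tail=1 count=1
After op 2 (write(1)): arr=[14 1 _ _ _] head=0 tail=2 count=2
After op 3 (write(8)): arr=[14 1 8 _ _] head=0 tail=3 count=3
After op 4 (write(9)): arr=[14 1 8 9 _] head=0 tail=4 count=4
After op 5 (read()): arr=[14 1 8 9 _] head=1 tail=4 count=3
After op 6 (read()): arr=[14 1 8 9 _] head=2 tail=4 count=2
After op 7 (read()): arr=[14 1 8 9 _] head=3 tail=4 count=1
After op 8 (write(2)): arr=[14 1 8 9 2] head=3 tail=0 count=2
After op 9 (write(5)): arr=[5 1 8 9 2] head=3 tail=1 count=3
After op 10 (write(18)): arr=[5 18 8 9 2] head=3 tail=2 count=4
After op 11 (read()): arr=[5 18 8 9 2] head=4 tail=2 count=3
After op 12 (write(10)): arr=[5 18 10 9 2] head=4 tail=3 count=4

Answer: 5 18 10 9 2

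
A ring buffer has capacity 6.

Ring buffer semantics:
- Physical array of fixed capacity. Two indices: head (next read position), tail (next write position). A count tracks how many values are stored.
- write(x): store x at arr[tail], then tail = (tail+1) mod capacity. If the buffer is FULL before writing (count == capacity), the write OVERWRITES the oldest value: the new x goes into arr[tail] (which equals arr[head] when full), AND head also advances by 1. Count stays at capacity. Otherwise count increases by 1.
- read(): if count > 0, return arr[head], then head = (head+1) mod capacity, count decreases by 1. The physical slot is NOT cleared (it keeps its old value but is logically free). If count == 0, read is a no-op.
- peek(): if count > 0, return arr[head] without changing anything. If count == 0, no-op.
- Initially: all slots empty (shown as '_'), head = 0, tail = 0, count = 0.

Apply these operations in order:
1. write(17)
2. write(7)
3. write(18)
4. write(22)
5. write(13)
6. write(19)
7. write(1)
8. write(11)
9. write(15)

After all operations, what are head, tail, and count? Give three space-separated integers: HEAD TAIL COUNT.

After op 1 (write(17)): arr=[17 _ _ _ _ _] head=0 tail=1 count=1
After op 2 (write(7)): arr=[17 7 _ _ _ _] head=0 tail=2 count=2
After op 3 (write(18)): arr=[17 7 18 _ _ _] head=0 tail=3 count=3
After op 4 (write(22)): arr=[17 7 18 22 _ _] head=0 tail=4 count=4
After op 5 (write(13)): arr=[17 7 18 22 13 _] head=0 tail=5 count=5
After op 6 (write(19)): arr=[17 7 18 22 13 19] head=0 tail=0 count=6
After op 7 (write(1)): arr=[1 7 18 22 13 19] head=1 tail=1 count=6
After op 8 (write(11)): arr=[1 11 18 22 13 19] head=2 tail=2 count=6
After op 9 (write(15)): arr=[1 11 15 22 13 19] head=3 tail=3 count=6

Answer: 3 3 6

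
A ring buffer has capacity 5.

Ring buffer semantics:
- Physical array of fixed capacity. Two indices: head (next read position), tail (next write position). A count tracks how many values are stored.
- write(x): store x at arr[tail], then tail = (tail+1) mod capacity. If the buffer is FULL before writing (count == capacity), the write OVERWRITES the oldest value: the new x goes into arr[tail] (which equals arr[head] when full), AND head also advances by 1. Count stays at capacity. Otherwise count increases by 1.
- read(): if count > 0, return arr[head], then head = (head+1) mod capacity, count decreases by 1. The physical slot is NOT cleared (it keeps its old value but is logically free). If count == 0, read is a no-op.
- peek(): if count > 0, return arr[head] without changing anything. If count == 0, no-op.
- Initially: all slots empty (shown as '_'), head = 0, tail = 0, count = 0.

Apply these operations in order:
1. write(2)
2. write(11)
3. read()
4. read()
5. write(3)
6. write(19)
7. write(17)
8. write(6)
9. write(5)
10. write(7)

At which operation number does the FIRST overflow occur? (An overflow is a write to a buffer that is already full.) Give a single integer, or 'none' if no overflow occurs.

After op 1 (write(2)): arr=[2 _ _ _ _] head=0 tail=1 count=1
After op 2 (write(11)): arr=[2 11 _ _ _] head=0 tail=2 count=2
After op 3 (read()): arr=[2 11 _ _ _] head=1 tail=2 count=1
After op 4 (read()): arr=[2 11 _ _ _] head=2 tail=2 count=0
After op 5 (write(3)): arr=[2 11 3 _ _] head=2 tail=3 count=1
After op 6 (write(19)): arr=[2 11 3 19 _] head=2 tail=4 count=2
After op 7 (write(17)): arr=[2 11 3 19 17] head=2 tail=0 count=3
After op 8 (write(6)): arr=[6 11 3 19 17] head=2 tail=1 count=4
After op 9 (write(5)): arr=[6 5 3 19 17] head=2 tail=2 count=5
After op 10 (write(7)): arr=[6 5 7 19 17] head=3 tail=3 count=5

Answer: 10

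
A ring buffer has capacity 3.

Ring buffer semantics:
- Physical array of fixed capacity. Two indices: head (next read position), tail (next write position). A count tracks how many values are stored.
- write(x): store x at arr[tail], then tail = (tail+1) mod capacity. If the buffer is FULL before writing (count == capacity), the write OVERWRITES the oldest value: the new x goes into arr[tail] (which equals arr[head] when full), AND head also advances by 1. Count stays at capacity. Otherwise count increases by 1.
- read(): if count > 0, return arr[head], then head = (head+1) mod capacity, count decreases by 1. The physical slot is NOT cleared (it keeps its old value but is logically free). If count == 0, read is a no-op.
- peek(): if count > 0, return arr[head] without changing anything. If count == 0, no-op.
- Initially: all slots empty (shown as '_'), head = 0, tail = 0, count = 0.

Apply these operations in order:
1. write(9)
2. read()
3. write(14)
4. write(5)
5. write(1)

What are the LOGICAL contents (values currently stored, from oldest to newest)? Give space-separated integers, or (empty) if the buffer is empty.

After op 1 (write(9)): arr=[9 _ _] head=0 tail=1 count=1
After op 2 (read()): arr=[9 _ _] head=1 tail=1 count=0
After op 3 (write(14)): arr=[9 14 _] head=1 tail=2 count=1
After op 4 (write(5)): arr=[9 14 5] head=1 tail=0 count=2
After op 5 (write(1)): arr=[1 14 5] head=1 tail=1 count=3

Answer: 14 5 1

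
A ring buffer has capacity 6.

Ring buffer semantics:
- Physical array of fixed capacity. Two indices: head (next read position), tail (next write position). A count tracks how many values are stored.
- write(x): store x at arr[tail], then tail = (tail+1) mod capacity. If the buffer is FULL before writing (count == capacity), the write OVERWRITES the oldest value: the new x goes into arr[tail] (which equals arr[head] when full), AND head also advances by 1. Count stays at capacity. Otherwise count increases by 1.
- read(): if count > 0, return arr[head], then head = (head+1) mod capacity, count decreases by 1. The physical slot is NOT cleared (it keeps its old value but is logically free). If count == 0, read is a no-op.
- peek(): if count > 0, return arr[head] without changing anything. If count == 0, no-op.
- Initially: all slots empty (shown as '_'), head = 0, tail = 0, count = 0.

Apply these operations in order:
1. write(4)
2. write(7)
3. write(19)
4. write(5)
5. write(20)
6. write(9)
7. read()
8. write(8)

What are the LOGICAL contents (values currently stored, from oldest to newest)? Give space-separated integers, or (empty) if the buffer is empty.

After op 1 (write(4)): arr=[4 _ _ _ _ _] head=0 tail=1 count=1
After op 2 (write(7)): arr=[4 7 _ _ _ _] head=0 tail=2 count=2
After op 3 (write(19)): arr=[4 7 19 _ _ _] head=0 tail=3 count=3
After op 4 (write(5)): arr=[4 7 19 5 _ _] head=0 tail=4 count=4
After op 5 (write(20)): arr=[4 7 19 5 20 _] head=0 tail=5 count=5
After op 6 (write(9)): arr=[4 7 19 5 20 9] head=0 tail=0 count=6
After op 7 (read()): arr=[4 7 19 5 20 9] head=1 tail=0 count=5
After op 8 (write(8)): arr=[8 7 19 5 20 9] head=1 tail=1 count=6

Answer: 7 19 5 20 9 8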